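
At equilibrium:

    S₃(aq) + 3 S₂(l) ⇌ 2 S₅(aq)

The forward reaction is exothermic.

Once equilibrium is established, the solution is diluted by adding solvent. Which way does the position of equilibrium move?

right

Dilution lowers every aqueous concentration by the same factor. Δn_aq = 2 − 1 = +1, so the system shifts toward the side with more dissolved moles — to the right.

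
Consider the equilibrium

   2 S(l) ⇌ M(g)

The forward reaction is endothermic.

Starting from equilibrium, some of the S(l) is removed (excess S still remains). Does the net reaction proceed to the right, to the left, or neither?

no shift

S is a pure liquid; its activity is 1 regardless of amount, so Q is unaffected — no shift from this change.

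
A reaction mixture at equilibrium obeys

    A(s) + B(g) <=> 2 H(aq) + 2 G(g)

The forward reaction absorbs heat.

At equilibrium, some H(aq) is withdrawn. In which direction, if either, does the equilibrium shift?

Removing H (aq), a product, drives the reaction to the right.

right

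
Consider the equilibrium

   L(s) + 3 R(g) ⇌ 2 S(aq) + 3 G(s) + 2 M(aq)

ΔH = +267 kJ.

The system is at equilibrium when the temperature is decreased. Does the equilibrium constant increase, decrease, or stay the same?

K depends on temperature via the van 't Hoff relation. The forward reaction is endothermic, so lowering T decreases K.

decreases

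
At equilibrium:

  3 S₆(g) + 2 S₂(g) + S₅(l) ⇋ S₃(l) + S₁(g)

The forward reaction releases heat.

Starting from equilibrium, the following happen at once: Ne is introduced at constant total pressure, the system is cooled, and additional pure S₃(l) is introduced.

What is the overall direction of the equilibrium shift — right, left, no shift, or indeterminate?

cannot be determined

Adding inert gas at constant total pressure expands the volume and lowers every reacting partial pressure. With Δn_gas = 1 − 5 = -4, Q moves away from K toward the side with fewer gas moles, so the system shifts toward the side with more gas moles — to the left.
The forward reaction is exothermic. Lowering T favours the exothermic direction — shift to the right.
S₃ is a pure liquid; its activity is 1 regardless of amount, so Q is unaffected — no shift from this change.
The individual effects push in opposite directions; without quantitative information the net direction cannot be determined.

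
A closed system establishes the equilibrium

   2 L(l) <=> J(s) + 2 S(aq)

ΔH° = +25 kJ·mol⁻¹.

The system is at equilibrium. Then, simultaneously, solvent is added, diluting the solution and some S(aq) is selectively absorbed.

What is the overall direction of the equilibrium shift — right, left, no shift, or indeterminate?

Dilution lowers every aqueous concentration by the same factor. Δn_aq = 2 − 0 = +2, so the system shifts toward the side with more dissolved moles — to the right.
Removing S (aq), a product, drives the reaction to the right.
All effects act in the same direction — net shift to the right.

right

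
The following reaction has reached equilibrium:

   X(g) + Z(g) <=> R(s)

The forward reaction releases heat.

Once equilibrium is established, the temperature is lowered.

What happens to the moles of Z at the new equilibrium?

decreases

The forward reaction is exothermic. Lowering T favours the exothermic direction — shift to the right.
The net shift is to the right. Z is a reactant, so its amount decreases.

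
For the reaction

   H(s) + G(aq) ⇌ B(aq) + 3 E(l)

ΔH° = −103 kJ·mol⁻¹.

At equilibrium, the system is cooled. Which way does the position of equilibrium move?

The forward reaction is exothermic. Lowering T favours the exothermic direction — shift to the right.

right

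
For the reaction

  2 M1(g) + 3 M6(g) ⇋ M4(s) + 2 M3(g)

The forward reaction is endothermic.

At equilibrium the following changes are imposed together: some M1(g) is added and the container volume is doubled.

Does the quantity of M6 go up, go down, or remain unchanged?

Adding M1 (g), a reactant, drives the reaction to the right.
Gas moles: reactants 5, products 2 (Δn_gas = -3). Expansion shifts the system toward the side with more moles of gas — to the left.
The two effects oppose each other, so the net shift — and hence the change in M6 — cannot be determined from the given information.

cannot be determined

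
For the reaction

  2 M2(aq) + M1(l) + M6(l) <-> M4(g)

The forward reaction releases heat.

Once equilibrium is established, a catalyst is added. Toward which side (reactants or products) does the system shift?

A catalyst speeds both forward and reverse rates equally; it changes neither Q nor K — no shift from this change.

no shift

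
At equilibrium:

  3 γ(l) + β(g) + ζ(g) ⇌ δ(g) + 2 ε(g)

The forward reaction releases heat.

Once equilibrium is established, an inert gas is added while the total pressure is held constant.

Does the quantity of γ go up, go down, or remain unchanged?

Adding inert gas at constant total pressure expands the volume and lowers every reacting partial pressure. With Δn_gas = 3 − 2 = +1, Q moves away from K toward the side with fewer gas moles, so the system shifts toward the side with more gas moles — to the right.
The net shift is to the right. γ is a reactant, so its amount decreases.

decreases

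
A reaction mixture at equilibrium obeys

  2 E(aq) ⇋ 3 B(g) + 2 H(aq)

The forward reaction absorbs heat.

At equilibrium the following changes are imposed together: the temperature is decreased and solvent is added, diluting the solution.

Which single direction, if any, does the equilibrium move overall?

left

The forward reaction is endothermic. Lowering T favours the exothermic direction — shift to the left.
Dilution scales every aqueous concentration by the same factor. Δn_aq = 2 − 2 = 0, so Q is unchanged — no shift.
Only the nonzero effect(s) matter; the net shift is to the left.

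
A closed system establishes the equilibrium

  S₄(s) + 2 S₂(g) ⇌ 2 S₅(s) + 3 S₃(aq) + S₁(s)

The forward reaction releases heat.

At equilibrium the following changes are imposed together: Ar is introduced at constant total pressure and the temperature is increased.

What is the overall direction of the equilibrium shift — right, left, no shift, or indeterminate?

left

Adding inert gas at constant total pressure expands the volume and lowers every reacting partial pressure. With Δn_gas = 0 − 2 = -2, Q moves away from K toward the side with fewer gas moles, so the system shifts toward the side with more gas moles — to the left.
The forward reaction is exothermic. Raising T favours the endothermic direction — shift to the left.
All effects act in the same direction — net shift to the left.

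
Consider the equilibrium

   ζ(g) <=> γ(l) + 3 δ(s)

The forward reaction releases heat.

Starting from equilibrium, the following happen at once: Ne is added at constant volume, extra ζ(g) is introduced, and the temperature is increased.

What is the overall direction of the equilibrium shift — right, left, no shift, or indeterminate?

At constant volume, adding an inert gas leaves every reacting species' partial pressure unchanged, so Q is unchanged — no shift from this change.
Adding ζ (g), a reactant, drives the reaction to the right.
The forward reaction is exothermic. Raising T favours the endothermic direction — shift to the left.
The individual effects push in opposite directions; without quantitative information the net direction cannot be determined.

cannot be determined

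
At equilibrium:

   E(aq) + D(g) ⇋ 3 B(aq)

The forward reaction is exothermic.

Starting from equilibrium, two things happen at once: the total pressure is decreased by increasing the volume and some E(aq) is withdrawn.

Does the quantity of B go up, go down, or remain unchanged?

Gas moles: reactants 1, products 0 (Δn_gas = -1). Expansion shifts the system toward the side with more moles of gas — to the left.
Removing E (aq), a reactant, drives the reaction to the left.
The net shift is to the left. B is a product, so its amount decreases.

decreases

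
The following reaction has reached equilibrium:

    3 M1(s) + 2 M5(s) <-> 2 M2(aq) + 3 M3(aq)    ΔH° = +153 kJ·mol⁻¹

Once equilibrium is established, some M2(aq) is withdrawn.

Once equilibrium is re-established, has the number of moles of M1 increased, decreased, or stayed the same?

decreases

Removing M2 (aq), a product, drives the reaction to the right.
The net shift is to the right. M1 is a reactant, so its amount decreases.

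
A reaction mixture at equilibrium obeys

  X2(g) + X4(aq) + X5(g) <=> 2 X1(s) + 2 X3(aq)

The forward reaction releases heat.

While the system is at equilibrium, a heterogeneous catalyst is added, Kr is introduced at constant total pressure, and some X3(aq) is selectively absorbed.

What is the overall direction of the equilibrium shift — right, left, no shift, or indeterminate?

A catalyst speeds both forward and reverse rates equally; it changes neither Q nor K — no shift from this change.
Adding inert gas at constant total pressure expands the volume and lowers every reacting partial pressure. With Δn_gas = 0 − 2 = -2, Q moves away from K toward the side with fewer gas moles, so the system shifts toward the side with more gas moles — to the left.
Removing X3 (aq), a product, drives the reaction to the right.
The individual effects push in opposite directions; without quantitative information the net direction cannot be determined.

cannot be determined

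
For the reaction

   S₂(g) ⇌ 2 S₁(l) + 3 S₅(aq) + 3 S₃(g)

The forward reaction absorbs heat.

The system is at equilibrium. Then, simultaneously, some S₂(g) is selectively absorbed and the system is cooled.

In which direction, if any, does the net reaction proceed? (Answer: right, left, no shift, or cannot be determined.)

Removing S₂ (g), a reactant, drives the reaction to the left.
The forward reaction is endothermic. Lowering T favours the exothermic direction — shift to the left.
All effects act in the same direction — net shift to the left.

left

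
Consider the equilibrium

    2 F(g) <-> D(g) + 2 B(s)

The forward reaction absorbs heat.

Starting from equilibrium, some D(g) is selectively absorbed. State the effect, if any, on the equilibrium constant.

unchanged

The equilibrium constant depends only on temperature. This perturbation may move the position of equilibrium, but since T is unchanged, K itself is unchanged.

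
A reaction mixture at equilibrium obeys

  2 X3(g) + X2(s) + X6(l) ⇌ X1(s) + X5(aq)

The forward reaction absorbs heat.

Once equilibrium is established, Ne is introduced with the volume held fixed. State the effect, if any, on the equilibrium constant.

unchanged

The equilibrium constant depends only on temperature. This perturbation changes neither the position of equilibrium nor K.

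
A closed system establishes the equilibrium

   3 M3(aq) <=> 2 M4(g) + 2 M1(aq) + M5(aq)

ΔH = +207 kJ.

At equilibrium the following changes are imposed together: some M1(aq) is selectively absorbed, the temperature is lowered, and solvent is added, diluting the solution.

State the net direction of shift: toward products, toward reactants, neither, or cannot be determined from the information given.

Removing M1 (aq), a product, drives the reaction to the right.
The forward reaction is endothermic. Lowering T favours the exothermic direction — shift to the left.
Dilution scales every aqueous concentration by the same factor. Δn_aq = 3 − 3 = 0, so Q is unchanged — no shift.
The individual effects push in opposite directions; without quantitative information the net direction cannot be determined.

cannot be determined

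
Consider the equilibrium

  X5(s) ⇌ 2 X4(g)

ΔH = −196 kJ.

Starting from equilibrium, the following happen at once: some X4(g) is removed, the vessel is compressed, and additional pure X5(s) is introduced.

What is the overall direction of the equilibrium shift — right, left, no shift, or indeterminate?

Removing X4 (g), a product, drives the reaction to the right.
Gas moles: reactants 0, products 2 (Δn_gas = +2). Compression shifts the system toward the side with fewer moles of gas — to the left.
X5 is a pure solid; its activity is 1 regardless of amount, so Q is unaffected — no shift from this change.
The individual effects push in opposite directions; without quantitative information the net direction cannot be determined.

cannot be determined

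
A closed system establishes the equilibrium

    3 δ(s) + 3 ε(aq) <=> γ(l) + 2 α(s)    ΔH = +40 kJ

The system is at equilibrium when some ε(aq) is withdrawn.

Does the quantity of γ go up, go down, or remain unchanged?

decreases

Removing ε (aq), a reactant, drives the reaction to the left.
The net shift is to the left. γ is a product, so its amount decreases.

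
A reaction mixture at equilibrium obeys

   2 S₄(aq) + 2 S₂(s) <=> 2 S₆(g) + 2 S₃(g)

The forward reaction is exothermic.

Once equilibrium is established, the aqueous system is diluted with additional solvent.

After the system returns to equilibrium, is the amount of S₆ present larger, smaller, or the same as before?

Dilution lowers every aqueous concentration by the same factor. Δn_aq = 0 − 2 = -2, so the system shifts toward the side with more dissolved moles — to the left.
The net shift is to the left. S₆ is a product, so its amount decreases.

decreases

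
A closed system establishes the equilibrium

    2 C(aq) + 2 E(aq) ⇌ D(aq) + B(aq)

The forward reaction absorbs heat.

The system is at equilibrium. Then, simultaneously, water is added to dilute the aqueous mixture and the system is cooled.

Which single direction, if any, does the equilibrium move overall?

Dilution lowers every aqueous concentration by the same factor. Δn_aq = 2 − 4 = -2, so the system shifts toward the side with more dissolved moles — to the left.
The forward reaction is endothermic. Lowering T favours the exothermic direction — shift to the left.
All effects act in the same direction — net shift to the left.

left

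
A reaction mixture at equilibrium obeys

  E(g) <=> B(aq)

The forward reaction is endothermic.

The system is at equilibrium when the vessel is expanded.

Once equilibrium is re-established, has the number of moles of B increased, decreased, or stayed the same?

decreases

Gas moles: reactants 1, products 0 (Δn_gas = -1). Expansion shifts the system toward the side with more moles of gas — to the left.
The net shift is to the left. B is a product, so its amount decreases.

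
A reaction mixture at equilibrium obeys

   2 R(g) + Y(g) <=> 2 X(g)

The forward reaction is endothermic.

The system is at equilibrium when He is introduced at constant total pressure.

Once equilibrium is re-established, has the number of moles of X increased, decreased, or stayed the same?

Adding inert gas at constant total pressure expands the volume and lowers every reacting partial pressure. With Δn_gas = 2 − 3 = -1, Q moves away from K toward the side with fewer gas moles, so the system shifts toward the side with more gas moles — to the left.
The net shift is to the left. X is a product, so its amount decreases.

decreases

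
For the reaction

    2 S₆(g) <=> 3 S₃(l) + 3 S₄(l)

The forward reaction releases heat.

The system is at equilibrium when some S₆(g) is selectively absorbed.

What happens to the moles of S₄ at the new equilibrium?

Removing S₆ (g), a reactant, drives the reaction to the left.
The net shift is to the left. S₄ is a product, so its amount decreases.

decreases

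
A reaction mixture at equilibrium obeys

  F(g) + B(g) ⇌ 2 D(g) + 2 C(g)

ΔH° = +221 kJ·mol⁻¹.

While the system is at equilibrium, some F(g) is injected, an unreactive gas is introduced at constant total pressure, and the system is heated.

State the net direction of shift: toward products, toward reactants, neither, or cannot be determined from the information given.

right

Adding F (g), a reactant, drives the reaction to the right.
Adding inert gas at constant total pressure expands the volume and lowers every reacting partial pressure. With Δn_gas = 4 − 2 = +2, Q moves away from K toward the side with fewer gas moles, so the system shifts toward the side with more gas moles — to the right.
The forward reaction is endothermic. Raising T favours the endothermic direction — shift to the right.
All effects act in the same direction — net shift to the right.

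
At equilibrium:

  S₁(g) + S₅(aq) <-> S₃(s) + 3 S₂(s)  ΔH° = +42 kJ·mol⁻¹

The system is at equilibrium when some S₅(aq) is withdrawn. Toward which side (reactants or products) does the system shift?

left

Removing S₅ (aq), a reactant, drives the reaction to the left.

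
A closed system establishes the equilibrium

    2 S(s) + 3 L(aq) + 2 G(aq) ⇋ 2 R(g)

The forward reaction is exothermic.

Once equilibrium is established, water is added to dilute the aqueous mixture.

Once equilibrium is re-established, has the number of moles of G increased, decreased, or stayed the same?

increases

Dilution lowers every aqueous concentration by the same factor. Δn_aq = 0 − 5 = -5, so the system shifts toward the side with more dissolved moles — to the left.
The net shift is to the left. G is a reactant, so its amount increases.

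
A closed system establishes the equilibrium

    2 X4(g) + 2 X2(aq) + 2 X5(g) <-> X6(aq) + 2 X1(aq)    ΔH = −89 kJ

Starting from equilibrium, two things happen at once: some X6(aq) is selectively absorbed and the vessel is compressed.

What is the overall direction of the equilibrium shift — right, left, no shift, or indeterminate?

right

Removing X6 (aq), a product, drives the reaction to the right.
Gas moles: reactants 4, products 0 (Δn_gas = -4). Compression shifts the system toward the side with fewer moles of gas — to the right.
All effects act in the same direction — net shift to the right.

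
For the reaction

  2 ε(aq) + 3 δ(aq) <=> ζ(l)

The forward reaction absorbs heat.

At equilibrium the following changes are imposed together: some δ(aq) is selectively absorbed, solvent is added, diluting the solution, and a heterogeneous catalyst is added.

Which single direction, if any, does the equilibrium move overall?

left

Removing δ (aq), a reactant, drives the reaction to the left.
Dilution lowers every aqueous concentration by the same factor. Δn_aq = 0 − 5 = -5, so the system shifts toward the side with more dissolved moles — to the left.
A catalyst speeds both forward and reverse rates equally; it changes neither Q nor K — no shift from this change.
Only the nonzero effect(s) matter; the net shift is to the left.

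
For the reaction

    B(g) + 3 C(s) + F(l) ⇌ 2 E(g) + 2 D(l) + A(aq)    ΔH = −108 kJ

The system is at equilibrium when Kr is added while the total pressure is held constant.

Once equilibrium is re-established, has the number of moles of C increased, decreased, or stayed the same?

decreases

Adding inert gas at constant total pressure expands the volume and lowers every reacting partial pressure. With Δn_gas = 2 − 1 = +1, Q moves away from K toward the side with fewer gas moles, so the system shifts toward the side with more gas moles — to the right.
The net shift is to the right. C is a reactant, so its amount decreases.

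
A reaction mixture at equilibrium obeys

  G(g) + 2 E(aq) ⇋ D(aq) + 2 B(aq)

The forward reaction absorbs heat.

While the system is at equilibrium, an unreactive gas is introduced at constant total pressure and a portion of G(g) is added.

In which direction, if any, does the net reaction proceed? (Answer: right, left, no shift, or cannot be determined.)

cannot be determined

Adding inert gas at constant total pressure expands the volume and lowers every reacting partial pressure. With Δn_gas = 0 − 1 = -1, Q moves away from K toward the side with fewer gas moles, so the system shifts toward the side with more gas moles — to the left.
Adding G (g), a reactant, drives the reaction to the right.
The individual effects push in opposite directions; without quantitative information the net direction cannot be determined.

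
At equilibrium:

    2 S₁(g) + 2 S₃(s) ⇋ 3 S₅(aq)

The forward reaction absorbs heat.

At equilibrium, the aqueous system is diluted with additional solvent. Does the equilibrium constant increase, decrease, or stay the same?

unchanged

The equilibrium constant depends only on temperature. This perturbation may move the position of equilibrium, but since T is unchanged, K itself is unchanged.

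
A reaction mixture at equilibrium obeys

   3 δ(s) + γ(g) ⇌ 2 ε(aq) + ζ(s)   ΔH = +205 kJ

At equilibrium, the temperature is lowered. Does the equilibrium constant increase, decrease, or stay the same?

K depends on temperature via the van 't Hoff relation. The forward reaction is endothermic, so lowering T decreases K.

decreases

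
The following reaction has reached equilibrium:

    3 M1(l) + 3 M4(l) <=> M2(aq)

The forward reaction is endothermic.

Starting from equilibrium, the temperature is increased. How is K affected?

increases

K depends on temperature via the van 't Hoff relation. The forward reaction is endothermic, so raising T increases K.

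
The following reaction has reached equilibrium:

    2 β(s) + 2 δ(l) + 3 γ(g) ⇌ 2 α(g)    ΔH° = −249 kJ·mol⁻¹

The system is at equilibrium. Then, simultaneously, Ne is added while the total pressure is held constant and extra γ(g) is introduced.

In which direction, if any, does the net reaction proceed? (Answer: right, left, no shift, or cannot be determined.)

cannot be determined

Adding inert gas at constant total pressure expands the volume and lowers every reacting partial pressure. With Δn_gas = 2 − 3 = -1, Q moves away from K toward the side with fewer gas moles, so the system shifts toward the side with more gas moles — to the left.
Adding γ (g), a reactant, drives the reaction to the right.
The individual effects push in opposite directions; without quantitative information the net direction cannot be determined.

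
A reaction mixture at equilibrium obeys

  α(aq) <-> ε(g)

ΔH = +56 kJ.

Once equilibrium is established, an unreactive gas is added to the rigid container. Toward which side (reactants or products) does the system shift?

At constant volume, adding an inert gas leaves every reacting species' partial pressure unchanged, so Q is unchanged — no shift from this change.

no shift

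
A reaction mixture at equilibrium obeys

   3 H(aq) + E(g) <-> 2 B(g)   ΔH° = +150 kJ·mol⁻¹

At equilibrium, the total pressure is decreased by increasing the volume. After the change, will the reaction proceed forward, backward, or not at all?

right

Gas moles: reactants 1, products 2 (Δn_gas = +1). Expansion shifts the system toward the side with more moles of gas — to the right.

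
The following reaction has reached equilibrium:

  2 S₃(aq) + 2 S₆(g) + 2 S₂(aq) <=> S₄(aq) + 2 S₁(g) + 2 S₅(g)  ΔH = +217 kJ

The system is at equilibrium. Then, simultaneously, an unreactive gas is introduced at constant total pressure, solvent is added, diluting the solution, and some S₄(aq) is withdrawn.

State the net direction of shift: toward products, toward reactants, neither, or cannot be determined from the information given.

Adding inert gas at constant total pressure expands the volume and lowers every reacting partial pressure. With Δn_gas = 4 − 2 = +2, Q moves away from K toward the side with fewer gas moles, so the system shifts toward the side with more gas moles — to the right.
Dilution lowers every aqueous concentration by the same factor. Δn_aq = 1 − 4 = -3, so the system shifts toward the side with more dissolved moles — to the left.
Removing S₄ (aq), a product, drives the reaction to the right.
The individual effects push in opposite directions; without quantitative information the net direction cannot be determined.

cannot be determined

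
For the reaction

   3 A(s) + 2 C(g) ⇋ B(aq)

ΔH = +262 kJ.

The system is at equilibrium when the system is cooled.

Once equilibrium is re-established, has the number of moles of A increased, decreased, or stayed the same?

The forward reaction is endothermic. Lowering T favours the exothermic direction — shift to the left.
The net shift is to the left. A is a reactant, so its amount increases.

increases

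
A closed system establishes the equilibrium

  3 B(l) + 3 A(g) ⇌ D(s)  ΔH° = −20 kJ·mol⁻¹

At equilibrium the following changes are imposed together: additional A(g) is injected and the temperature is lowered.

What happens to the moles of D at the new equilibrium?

Adding A (g), a reactant, drives the reaction to the right.
The forward reaction is exothermic. Lowering T favours the exothermic direction — shift to the right.
The net shift is to the right. D is a product, so its amount increases.

increases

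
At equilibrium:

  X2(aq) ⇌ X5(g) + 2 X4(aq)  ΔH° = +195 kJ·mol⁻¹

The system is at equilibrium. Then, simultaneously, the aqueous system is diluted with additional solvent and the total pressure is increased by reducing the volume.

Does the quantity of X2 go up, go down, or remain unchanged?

Dilution lowers every aqueous concentration by the same factor. Δn_aq = 2 − 1 = +1, so the system shifts toward the side with more dissolved moles — to the right.
Gas moles: reactants 0, products 1 (Δn_gas = +1). Compression shifts the system toward the side with fewer moles of gas — to the left.
The two effects oppose each other, so the net shift — and hence the change in X2 — cannot be determined from the given information.

cannot be determined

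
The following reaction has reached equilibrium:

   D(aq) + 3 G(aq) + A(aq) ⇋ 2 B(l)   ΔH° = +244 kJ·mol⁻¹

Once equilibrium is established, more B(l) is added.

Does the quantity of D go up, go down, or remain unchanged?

unchanged

B is a pure liquid; its activity is 1 regardless of amount, so Q is unaffected — no shift from this change.
No net shift occurs, so the amount of D is unchanged.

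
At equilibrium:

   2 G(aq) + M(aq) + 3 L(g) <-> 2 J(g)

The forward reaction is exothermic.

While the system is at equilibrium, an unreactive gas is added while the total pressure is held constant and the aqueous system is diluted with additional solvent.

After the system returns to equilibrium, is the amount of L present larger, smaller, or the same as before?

Adding inert gas at constant total pressure expands the volume and lowers every reacting partial pressure. With Δn_gas = 2 − 3 = -1, Q moves away from K toward the side with fewer gas moles, so the system shifts toward the side with more gas moles — to the left.
Dilution lowers every aqueous concentration by the same factor. Δn_aq = 0 − 3 = -3, so the system shifts toward the side with more dissolved moles — to the left.
The net shift is to the left. L is a reactant, so its amount increases.

increases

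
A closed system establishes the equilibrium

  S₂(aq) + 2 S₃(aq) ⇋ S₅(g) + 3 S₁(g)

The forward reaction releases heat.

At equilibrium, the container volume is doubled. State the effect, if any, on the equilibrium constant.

unchanged

The equilibrium constant depends only on temperature. This perturbation may move the position of equilibrium, but since T is unchanged, K itself is unchanged.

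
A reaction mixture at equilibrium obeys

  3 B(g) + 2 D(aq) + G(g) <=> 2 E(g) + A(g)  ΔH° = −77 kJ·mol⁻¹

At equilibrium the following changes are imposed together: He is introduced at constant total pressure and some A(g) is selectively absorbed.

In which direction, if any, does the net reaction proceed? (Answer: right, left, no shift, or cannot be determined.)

Adding inert gas at constant total pressure expands the volume and lowers every reacting partial pressure. With Δn_gas = 3 − 4 = -1, Q moves away from K toward the side with fewer gas moles, so the system shifts toward the side with more gas moles — to the left.
Removing A (g), a product, drives the reaction to the right.
The individual effects push in opposite directions; without quantitative information the net direction cannot be determined.

cannot be determined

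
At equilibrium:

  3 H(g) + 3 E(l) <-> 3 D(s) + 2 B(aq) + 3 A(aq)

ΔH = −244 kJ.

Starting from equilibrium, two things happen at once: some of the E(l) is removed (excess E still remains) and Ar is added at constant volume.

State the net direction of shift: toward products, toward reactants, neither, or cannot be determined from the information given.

no shift

E is a pure liquid; its activity is 1 regardless of amount, so Q is unaffected — no shift from this change.
At constant volume, adding an inert gas leaves every reacting species' partial pressure unchanged, so Q is unchanged — no shift from this change.
None of the changes alters Q relative to K, so there is no net shift.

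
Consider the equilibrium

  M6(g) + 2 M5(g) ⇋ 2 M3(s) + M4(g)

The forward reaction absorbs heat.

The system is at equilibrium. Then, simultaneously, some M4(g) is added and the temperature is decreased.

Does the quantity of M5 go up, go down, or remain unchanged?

increases

Adding M4 (g), a product, drives the reaction to the left.
The forward reaction is endothermic. Lowering T favours the exothermic direction — shift to the left.
The net shift is to the left. M5 is a reactant, so its amount increases.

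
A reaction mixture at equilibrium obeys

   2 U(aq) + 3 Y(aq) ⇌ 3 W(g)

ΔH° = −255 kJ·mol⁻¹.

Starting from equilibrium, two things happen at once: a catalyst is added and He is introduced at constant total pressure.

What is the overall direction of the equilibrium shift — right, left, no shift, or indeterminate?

A catalyst speeds both forward and reverse rates equally; it changes neither Q nor K — no shift from this change.
Adding inert gas at constant total pressure expands the volume and lowers every reacting partial pressure. With Δn_gas = 3 − 0 = +3, Q moves away from K toward the side with fewer gas moles, so the system shifts toward the side with more gas moles — to the right.
Only the nonzero effect(s) matter; the net shift is to the right.

right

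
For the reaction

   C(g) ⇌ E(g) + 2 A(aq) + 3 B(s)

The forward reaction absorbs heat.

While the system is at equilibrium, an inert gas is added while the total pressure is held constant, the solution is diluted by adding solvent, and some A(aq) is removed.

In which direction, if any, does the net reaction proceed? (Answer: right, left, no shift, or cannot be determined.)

right

Adding inert gas at constant total pressure expands the volume, scaling every reacting partial pressure by the same factor. Δn_gas = 1 − 1 = 0, so Q is unchanged — no shift.
Dilution lowers every aqueous concentration by the same factor. Δn_aq = 2 − 0 = +2, so the system shifts toward the side with more dissolved moles — to the right.
Removing A (aq), a product, drives the reaction to the right.
Only the nonzero effect(s) matter; the net shift is to the right.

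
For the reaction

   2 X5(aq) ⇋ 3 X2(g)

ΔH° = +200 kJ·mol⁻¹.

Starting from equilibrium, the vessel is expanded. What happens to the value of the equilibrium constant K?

unchanged

The equilibrium constant depends only on temperature. This perturbation may move the position of equilibrium, but since T is unchanged, K itself is unchanged.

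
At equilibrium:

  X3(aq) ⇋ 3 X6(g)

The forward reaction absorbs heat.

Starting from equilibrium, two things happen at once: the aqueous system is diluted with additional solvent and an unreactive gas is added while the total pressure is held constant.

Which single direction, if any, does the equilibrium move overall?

Dilution lowers every aqueous concentration by the same factor. Δn_aq = 0 − 1 = -1, so the system shifts toward the side with more dissolved moles — to the left.
Adding inert gas at constant total pressure expands the volume and lowers every reacting partial pressure. With Δn_gas = 3 − 0 = +3, Q moves away from K toward the side with fewer gas moles, so the system shifts toward the side with more gas moles — to the right.
The individual effects push in opposite directions; without quantitative information the net direction cannot be determined.

cannot be determined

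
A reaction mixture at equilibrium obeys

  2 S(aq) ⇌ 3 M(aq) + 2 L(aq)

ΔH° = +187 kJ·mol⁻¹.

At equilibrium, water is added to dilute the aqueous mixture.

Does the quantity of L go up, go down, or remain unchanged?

Dilution lowers every aqueous concentration by the same factor. Δn_aq = 5 − 2 = +3, so the system shifts toward the side with more dissolved moles — to the right.
The net shift is to the right. L is a product, so its amount increases.

increases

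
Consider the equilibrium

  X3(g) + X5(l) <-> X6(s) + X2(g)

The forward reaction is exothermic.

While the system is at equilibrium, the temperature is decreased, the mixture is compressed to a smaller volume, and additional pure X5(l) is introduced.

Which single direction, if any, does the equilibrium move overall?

The forward reaction is exothermic. Lowering T favours the exothermic direction — shift to the right.
Gas moles: reactants 1, products 1. Δn_gas = 0, so a volume change leaves Q equal to K — no shift from this change.
X5 is a pure liquid; its activity is 1 regardless of amount, so Q is unaffected — no shift from this change.
Only the nonzero effect(s) matter; the net shift is to the right.

right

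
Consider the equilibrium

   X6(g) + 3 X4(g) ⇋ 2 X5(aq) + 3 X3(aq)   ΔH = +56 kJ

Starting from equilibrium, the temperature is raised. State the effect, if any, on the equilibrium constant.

K depends on temperature via the van 't Hoff relation. The forward reaction is endothermic, so raising T increases K.

increases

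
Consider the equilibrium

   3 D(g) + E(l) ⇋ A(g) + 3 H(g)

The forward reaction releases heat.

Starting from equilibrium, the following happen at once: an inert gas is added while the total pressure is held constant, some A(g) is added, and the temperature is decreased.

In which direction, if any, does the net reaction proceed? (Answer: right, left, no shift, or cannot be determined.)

Adding inert gas at constant total pressure expands the volume and lowers every reacting partial pressure. With Δn_gas = 4 − 3 = +1, Q moves away from K toward the side with fewer gas moles, so the system shifts toward the side with more gas moles — to the right.
Adding A (g), a product, drives the reaction to the left.
The forward reaction is exothermic. Lowering T favours the exothermic direction — shift to the right.
The individual effects push in opposite directions; without quantitative information the net direction cannot be determined.

cannot be determined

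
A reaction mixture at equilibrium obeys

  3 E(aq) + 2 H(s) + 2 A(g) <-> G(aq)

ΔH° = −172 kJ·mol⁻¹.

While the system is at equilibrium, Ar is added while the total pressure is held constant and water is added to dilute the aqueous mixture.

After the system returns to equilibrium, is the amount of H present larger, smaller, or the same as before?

Adding inert gas at constant total pressure expands the volume and lowers every reacting partial pressure. With Δn_gas = 0 − 2 = -2, Q moves away from K toward the side with fewer gas moles, so the system shifts toward the side with more gas moles — to the left.
Dilution lowers every aqueous concentration by the same factor. Δn_aq = 1 − 3 = -2, so the system shifts toward the side with more dissolved moles — to the left.
The net shift is to the left. H is a reactant, so its amount increases.

increases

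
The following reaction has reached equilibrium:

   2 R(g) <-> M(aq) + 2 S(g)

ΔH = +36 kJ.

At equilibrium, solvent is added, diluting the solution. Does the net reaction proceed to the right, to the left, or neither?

Dilution lowers every aqueous concentration by the same factor. Δn_aq = 1 − 0 = +1, so the system shifts toward the side with more dissolved moles — to the right.

right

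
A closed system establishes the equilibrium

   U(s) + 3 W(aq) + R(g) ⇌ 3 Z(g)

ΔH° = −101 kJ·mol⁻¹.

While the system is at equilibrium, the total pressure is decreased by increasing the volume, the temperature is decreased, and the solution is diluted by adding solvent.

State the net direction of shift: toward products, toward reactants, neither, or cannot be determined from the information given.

Gas moles: reactants 1, products 3 (Δn_gas = +2). Expansion shifts the system toward the side with more moles of gas — to the right.
The forward reaction is exothermic. Lowering T favours the exothermic direction — shift to the right.
Dilution lowers every aqueous concentration by the same factor. Δn_aq = 0 − 3 = -3, so the system shifts toward the side with more dissolved moles — to the left.
The individual effects push in opposite directions; without quantitative information the net direction cannot be determined.

cannot be determined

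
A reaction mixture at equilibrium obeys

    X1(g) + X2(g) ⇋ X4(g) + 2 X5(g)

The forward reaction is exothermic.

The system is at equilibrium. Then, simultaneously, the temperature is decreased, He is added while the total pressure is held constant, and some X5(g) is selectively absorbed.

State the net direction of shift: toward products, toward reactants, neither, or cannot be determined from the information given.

The forward reaction is exothermic. Lowering T favours the exothermic direction — shift to the right.
Adding inert gas at constant total pressure expands the volume and lowers every reacting partial pressure. With Δn_gas = 3 − 2 = +1, Q moves away from K toward the side with fewer gas moles, so the system shifts toward the side with more gas moles — to the right.
Removing X5 (g), a product, drives the reaction to the right.
All effects act in the same direction — net shift to the right.

right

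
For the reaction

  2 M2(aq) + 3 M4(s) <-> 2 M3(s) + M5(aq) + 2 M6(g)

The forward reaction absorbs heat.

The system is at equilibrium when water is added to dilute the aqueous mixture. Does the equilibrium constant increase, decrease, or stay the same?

unchanged

The equilibrium constant depends only on temperature. This perturbation may move the position of equilibrium, but since T is unchanged, K itself is unchanged.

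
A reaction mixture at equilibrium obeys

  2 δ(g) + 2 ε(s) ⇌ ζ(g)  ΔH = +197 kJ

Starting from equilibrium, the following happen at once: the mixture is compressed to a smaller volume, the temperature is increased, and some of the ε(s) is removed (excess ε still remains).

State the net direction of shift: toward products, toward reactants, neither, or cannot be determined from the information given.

right

Gas moles: reactants 2, products 1 (Δn_gas = -1). Compression shifts the system toward the side with fewer moles of gas — to the right.
The forward reaction is endothermic. Raising T favours the endothermic direction — shift to the right.
ε is a pure solid; its activity is 1 regardless of amount, so Q is unaffected — no shift from this change.
Only the nonzero effect(s) matter; the net shift is to the right.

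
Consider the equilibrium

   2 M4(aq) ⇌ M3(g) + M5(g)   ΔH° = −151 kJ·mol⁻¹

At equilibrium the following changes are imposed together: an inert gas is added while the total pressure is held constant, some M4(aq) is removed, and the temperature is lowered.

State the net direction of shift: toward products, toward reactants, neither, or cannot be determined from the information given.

Adding inert gas at constant total pressure expands the volume and lowers every reacting partial pressure. With Δn_gas = 2 − 0 = +2, Q moves away from K toward the side with fewer gas moles, so the system shifts toward the side with more gas moles — to the right.
Removing M4 (aq), a reactant, drives the reaction to the left.
The forward reaction is exothermic. Lowering T favours the exothermic direction — shift to the right.
The individual effects push in opposite directions; without quantitative information the net direction cannot be determined.

cannot be determined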